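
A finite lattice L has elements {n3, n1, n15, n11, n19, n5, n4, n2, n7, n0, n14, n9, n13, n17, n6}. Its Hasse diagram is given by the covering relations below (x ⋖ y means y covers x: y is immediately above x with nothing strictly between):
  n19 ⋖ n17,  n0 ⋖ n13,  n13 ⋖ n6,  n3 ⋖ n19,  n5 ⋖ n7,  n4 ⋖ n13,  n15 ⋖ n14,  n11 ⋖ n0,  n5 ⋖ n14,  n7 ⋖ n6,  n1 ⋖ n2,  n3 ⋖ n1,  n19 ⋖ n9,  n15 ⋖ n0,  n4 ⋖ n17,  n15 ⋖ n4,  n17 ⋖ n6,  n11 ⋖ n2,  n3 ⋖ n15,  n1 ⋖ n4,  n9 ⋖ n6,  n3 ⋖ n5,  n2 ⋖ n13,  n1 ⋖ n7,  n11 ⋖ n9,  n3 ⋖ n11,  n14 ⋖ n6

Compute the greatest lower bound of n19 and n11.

Common lower bounds of {n19, n11}: n3.
The greatest among these is n3.

n3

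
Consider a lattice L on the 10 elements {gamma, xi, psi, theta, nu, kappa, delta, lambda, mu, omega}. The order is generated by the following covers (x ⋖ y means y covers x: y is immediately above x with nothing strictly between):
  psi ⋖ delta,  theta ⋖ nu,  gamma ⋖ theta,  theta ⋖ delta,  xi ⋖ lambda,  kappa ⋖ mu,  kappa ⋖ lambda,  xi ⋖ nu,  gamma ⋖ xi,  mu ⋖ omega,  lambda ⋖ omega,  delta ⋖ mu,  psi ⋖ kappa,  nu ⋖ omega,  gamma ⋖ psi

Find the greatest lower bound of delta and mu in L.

Common lower bounds of {delta, mu}: delta, gamma, psi, theta.
The greatest among these is delta.

delta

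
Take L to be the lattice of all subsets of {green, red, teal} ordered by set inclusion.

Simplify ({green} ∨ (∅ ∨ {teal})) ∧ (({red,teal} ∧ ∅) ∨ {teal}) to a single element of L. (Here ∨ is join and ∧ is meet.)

{teal}

∅ ∨ {teal} = {teal}
{green} ∨ {teal} = {green,teal}
{red,teal} ∧ ∅ = ∅
∅ ∨ {teal} = {teal}
{green,teal} ∧ {teal} = {teal}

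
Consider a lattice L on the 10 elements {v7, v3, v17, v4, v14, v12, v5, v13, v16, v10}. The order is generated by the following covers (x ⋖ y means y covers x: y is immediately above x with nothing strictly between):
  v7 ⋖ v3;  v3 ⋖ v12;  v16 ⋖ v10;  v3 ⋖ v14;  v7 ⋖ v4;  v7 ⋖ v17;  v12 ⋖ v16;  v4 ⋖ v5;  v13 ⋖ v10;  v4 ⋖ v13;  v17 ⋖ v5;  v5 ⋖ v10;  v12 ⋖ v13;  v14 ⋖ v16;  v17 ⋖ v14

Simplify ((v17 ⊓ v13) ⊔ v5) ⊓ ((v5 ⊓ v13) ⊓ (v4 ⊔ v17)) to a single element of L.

v4

v17 ∧ v13 = v7
v7 ∨ v5 = v5
v5 ∧ v13 = v4
v4 ∨ v17 = v5
v4 ∧ v5 = v4
v5 ∧ v4 = v4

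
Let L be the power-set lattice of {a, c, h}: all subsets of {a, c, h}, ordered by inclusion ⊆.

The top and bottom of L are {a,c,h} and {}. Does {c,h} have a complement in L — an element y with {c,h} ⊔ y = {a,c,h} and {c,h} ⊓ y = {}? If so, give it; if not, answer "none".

Need y with {c,h} ∨ y = {a,c,h} and {c,h} ∧ y = {}.
Checking each element gives: {a}.

{a}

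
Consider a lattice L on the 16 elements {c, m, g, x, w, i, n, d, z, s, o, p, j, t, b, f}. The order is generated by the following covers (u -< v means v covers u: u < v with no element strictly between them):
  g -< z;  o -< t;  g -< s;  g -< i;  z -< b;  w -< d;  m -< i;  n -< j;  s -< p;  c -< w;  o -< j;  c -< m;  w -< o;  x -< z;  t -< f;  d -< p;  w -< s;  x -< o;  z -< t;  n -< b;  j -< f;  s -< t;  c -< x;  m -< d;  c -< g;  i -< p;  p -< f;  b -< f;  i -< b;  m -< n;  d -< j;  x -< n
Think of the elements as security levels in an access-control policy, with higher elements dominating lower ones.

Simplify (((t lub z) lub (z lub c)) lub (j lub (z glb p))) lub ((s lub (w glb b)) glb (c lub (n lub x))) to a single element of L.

f

t ∨ z = t
z ∨ c = z
t ∨ z = t
z ∧ p = g
j ∨ g = f
t ∨ f = f
w ∧ b = c
s ∨ c = s
n ∨ x = n
c ∨ n = n
s ∧ n = c
f ∨ c = f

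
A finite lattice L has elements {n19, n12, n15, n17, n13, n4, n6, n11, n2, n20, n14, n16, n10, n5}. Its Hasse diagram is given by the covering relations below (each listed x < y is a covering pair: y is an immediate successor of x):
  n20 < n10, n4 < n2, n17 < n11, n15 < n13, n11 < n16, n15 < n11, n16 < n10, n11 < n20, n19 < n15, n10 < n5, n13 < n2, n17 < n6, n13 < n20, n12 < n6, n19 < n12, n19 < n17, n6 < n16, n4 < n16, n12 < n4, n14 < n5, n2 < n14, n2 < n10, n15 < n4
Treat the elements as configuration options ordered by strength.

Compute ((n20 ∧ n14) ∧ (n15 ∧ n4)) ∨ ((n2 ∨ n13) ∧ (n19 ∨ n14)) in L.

n2

n20 ∧ n14 = n13
n15 ∧ n4 = n15
n13 ∧ n15 = n15
n2 ∨ n13 = n2
n19 ∨ n14 = n14
n2 ∧ n14 = n2
n15 ∨ n2 = n2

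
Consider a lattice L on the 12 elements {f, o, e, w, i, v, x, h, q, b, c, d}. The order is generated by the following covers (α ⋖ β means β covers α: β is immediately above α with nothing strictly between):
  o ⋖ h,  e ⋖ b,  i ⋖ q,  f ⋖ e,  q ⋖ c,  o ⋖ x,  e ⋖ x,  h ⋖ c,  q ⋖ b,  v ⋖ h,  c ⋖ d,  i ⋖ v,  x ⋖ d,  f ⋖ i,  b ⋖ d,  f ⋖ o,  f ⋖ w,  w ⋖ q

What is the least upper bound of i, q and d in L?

d

Common upper bounds of {i, q, d}: d.
The least among these is d.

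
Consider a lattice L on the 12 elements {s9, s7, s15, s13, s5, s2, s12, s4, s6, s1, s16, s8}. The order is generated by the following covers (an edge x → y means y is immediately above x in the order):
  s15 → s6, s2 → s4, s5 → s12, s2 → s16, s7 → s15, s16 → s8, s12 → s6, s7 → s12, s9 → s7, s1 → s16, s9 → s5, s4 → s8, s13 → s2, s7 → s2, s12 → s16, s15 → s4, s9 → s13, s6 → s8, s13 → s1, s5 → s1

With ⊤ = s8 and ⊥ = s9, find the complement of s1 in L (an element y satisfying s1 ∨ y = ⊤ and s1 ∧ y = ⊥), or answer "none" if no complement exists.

s15

Need y with s1 ∨ y = s8 and s1 ∧ y = s9.
Checking each element gives: s15.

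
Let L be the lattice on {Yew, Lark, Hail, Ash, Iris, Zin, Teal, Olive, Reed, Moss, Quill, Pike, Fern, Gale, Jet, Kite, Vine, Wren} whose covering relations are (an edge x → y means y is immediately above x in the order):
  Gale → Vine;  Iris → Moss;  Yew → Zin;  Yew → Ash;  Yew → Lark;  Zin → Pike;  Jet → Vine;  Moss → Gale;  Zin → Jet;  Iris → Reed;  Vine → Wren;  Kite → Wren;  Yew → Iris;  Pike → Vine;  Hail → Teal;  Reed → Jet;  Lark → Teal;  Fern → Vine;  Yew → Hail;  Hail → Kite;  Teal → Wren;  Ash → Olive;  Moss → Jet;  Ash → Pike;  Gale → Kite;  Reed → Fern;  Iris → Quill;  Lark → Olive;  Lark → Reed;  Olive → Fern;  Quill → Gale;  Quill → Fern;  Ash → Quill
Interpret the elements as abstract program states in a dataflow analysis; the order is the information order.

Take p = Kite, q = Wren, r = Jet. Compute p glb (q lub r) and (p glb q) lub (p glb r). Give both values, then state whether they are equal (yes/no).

q lub r = Wren, so p glb (q lub r) = Kite glb Wren = Kite.
p glb q = Kite and p glb r = Moss, so (p glb q) lub (p glb r) = Kite lub Moss = Kite.
Equal: yes.

Kite; Kite; yes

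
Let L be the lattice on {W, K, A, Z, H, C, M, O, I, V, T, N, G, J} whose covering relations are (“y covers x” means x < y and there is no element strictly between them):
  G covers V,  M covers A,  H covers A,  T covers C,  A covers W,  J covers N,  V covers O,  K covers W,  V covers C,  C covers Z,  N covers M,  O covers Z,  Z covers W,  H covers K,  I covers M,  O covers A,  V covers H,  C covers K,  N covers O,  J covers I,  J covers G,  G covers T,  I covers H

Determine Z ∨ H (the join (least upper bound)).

V

Common upper bounds of {Z, H}: G, J, V.
The least among these is V.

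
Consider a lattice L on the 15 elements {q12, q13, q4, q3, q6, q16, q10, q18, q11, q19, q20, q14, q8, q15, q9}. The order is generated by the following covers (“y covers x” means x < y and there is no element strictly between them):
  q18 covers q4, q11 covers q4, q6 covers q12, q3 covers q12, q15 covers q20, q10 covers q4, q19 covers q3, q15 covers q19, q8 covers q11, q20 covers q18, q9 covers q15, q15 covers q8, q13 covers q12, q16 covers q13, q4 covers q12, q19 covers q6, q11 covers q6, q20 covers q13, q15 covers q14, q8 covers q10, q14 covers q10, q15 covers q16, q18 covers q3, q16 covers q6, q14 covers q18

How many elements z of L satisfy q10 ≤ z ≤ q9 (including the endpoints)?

The interval [q10, q9] = {q10, q14, q15, q8, q9}, which has 5 elements.

5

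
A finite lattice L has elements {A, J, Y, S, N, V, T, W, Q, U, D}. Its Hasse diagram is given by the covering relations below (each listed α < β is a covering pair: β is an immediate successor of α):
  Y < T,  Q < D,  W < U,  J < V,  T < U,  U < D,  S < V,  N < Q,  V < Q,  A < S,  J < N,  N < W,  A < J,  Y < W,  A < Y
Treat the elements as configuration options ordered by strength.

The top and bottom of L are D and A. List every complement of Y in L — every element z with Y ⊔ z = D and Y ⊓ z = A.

Need z with Y ∨ z = D and Y ∧ z = A.
Checking each element gives: Q, S, V.

Q, S, V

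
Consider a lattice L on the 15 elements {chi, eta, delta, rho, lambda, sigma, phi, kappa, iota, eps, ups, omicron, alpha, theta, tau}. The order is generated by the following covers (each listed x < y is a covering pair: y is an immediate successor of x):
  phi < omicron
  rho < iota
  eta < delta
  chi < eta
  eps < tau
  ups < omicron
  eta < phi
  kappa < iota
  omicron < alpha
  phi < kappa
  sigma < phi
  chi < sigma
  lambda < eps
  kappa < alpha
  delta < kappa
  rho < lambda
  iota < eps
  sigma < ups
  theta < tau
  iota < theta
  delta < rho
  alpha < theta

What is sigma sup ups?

ups

Common upper bounds of {sigma, ups}: alpha, omicron, tau, theta, ups.
The least among these is ups.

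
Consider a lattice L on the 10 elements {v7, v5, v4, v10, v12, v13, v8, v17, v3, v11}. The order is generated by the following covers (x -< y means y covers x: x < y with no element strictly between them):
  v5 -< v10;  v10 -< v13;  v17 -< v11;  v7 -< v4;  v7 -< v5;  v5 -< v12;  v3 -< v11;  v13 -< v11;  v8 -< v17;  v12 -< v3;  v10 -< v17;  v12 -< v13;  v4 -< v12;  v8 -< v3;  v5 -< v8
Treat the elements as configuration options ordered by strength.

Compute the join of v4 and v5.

v12

Common upper bounds of {v4, v5}: v11, v12, v13, v3.
The least among these is v12.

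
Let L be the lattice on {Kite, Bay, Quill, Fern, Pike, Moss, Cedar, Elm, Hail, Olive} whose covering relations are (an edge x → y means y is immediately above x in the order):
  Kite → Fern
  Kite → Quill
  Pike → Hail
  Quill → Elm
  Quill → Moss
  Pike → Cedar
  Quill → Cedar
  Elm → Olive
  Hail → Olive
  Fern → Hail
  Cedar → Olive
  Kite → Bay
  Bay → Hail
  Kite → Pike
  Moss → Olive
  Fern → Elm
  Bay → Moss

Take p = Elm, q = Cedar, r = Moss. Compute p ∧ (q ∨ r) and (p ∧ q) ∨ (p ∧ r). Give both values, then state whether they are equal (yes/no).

Elm; Quill; no

q ∨ r = Olive, so p ∧ (q ∨ r) = Elm ∧ Olive = Elm.
p ∧ q = Quill and p ∧ r = Quill, so (p ∧ q) ∨ (p ∧ r) = Quill ∨ Quill = Quill.
Equal: no.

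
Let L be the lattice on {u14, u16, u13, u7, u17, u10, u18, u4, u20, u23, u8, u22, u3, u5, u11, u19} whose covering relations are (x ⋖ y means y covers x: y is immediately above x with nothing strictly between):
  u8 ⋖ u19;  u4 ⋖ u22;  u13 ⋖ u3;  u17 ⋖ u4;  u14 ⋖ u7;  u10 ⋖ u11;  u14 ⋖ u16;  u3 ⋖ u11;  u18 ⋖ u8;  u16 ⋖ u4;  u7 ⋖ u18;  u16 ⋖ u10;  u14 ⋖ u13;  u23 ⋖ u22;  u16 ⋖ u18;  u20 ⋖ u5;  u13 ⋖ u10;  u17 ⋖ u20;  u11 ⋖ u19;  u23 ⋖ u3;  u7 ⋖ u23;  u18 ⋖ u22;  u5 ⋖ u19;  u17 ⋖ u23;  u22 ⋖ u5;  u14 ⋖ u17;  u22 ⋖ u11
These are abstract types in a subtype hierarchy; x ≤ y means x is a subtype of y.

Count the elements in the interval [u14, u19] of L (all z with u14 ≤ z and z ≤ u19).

The interval [u14, u19] = {u10, u11, u13, u14, u16, u17, u18, u19, u20, u22, u23, u3, u4, u5, u7, u8}, which has 16 elements.

16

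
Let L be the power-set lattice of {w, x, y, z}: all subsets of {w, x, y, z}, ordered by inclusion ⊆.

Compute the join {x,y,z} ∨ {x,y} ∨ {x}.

{x,y,z}

Common upper bounds of {{x,y,z}, {x,y}, {x}}: {w,x,y,z}, {x,y,z}.
The least among these is {x,y,z}.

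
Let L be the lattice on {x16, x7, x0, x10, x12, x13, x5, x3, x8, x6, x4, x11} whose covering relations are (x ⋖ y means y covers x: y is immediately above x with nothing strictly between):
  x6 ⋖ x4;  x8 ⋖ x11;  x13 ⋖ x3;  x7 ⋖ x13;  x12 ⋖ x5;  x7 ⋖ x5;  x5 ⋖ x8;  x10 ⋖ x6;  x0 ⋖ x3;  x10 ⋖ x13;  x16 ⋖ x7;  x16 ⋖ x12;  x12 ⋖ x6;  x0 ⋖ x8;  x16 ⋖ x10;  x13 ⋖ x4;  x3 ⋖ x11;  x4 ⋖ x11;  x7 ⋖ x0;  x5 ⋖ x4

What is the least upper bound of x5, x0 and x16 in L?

Common upper bounds of {x5, x0, x16}: x11, x8.
The least among these is x8.

x8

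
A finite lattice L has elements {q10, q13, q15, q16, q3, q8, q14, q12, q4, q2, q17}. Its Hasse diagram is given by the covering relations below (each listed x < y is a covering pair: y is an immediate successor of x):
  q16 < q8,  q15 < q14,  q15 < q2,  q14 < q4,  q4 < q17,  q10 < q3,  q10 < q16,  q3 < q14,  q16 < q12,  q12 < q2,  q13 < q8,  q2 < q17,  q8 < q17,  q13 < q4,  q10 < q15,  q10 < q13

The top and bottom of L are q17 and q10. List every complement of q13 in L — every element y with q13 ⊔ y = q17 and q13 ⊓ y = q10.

q12, q2

Need y with q13 ∨ y = q17 and q13 ∧ y = q10.
Checking each element gives: q12, q2.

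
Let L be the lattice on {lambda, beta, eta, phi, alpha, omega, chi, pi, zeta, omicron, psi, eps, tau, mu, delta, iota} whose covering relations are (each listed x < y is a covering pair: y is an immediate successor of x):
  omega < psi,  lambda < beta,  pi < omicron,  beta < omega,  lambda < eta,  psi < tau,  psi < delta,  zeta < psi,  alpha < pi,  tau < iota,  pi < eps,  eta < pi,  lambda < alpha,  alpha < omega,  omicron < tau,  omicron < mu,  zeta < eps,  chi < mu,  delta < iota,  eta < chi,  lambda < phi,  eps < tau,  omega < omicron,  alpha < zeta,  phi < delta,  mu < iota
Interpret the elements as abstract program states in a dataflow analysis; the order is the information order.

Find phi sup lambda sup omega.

Common upper bounds of {phi, lambda, omega}: delta, iota.
The least among these is delta.

delta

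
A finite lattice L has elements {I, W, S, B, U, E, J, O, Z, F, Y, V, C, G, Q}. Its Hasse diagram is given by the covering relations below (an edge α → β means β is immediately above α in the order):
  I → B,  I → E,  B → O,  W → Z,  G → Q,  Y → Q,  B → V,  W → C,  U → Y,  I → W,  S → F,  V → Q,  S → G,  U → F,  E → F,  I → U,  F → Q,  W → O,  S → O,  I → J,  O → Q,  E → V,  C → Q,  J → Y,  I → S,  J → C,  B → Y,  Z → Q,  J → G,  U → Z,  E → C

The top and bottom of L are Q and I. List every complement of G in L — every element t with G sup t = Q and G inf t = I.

Need t with G ∨ t = Q and G ∧ t = I.
Checking each element gives: B, E, U, V, W, Z.

B, E, U, V, W, Z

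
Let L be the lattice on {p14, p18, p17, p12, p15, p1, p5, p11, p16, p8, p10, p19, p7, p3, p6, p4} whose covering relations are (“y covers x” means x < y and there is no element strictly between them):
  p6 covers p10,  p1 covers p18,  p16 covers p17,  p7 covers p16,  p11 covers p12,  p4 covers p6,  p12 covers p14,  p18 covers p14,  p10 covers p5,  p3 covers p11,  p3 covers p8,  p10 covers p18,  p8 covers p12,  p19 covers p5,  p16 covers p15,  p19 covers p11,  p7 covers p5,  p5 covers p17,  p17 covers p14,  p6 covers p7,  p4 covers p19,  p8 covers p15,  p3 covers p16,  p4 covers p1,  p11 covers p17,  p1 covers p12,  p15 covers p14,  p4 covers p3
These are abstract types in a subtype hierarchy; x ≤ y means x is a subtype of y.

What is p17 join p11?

Common upper bounds of {p17, p11}: p11, p19, p3, p4.
The least among these is p11.

p11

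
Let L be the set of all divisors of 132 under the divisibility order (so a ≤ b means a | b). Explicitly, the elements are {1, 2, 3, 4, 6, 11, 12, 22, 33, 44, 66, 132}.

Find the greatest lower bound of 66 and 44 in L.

22

Common lower bounds of {66, 44}: 1, 11, 2, 22.
The greatest among these is 22.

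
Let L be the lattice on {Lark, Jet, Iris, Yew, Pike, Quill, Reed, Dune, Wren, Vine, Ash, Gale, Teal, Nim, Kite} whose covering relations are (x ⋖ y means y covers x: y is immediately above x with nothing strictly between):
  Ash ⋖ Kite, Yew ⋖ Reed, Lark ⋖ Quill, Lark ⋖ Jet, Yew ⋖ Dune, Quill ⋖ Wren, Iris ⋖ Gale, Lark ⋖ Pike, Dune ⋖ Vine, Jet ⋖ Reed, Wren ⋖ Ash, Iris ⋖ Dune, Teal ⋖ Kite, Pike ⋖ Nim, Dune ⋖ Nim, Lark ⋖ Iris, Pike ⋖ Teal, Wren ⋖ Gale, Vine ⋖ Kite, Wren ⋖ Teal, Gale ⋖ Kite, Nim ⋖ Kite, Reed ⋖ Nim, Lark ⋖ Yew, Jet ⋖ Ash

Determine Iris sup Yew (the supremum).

Common upper bounds of {Iris, Yew}: Dune, Kite, Nim, Vine.
The least among these is Dune.

Dune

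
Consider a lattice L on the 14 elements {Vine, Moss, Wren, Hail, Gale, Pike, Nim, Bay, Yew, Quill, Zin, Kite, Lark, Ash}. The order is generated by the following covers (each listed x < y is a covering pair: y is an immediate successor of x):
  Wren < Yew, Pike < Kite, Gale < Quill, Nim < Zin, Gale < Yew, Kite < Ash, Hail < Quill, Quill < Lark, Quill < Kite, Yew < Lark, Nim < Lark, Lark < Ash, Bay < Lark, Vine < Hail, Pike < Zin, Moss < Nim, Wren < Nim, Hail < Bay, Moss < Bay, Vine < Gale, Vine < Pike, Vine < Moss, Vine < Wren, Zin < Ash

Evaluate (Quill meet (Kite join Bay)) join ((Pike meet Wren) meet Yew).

Kite ∨ Bay = Ash
Quill ∧ Ash = Quill
Pike ∧ Wren = Vine
Vine ∧ Yew = Vine
Quill ∨ Vine = Quill

Quill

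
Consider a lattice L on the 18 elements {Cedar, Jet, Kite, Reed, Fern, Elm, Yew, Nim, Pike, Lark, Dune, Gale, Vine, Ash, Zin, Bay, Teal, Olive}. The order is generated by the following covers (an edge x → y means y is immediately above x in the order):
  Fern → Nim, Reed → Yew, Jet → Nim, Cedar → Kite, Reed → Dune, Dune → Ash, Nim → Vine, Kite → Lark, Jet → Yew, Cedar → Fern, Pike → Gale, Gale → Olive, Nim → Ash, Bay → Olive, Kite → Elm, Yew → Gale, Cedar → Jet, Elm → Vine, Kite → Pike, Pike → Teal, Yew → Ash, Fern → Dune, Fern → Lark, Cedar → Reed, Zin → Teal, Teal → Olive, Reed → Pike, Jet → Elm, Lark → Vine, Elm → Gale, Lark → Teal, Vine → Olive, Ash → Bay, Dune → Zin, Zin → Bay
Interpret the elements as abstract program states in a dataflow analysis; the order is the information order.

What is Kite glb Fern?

Common lower bounds of {Kite, Fern}: Cedar.
The greatest among these is Cedar.

Cedar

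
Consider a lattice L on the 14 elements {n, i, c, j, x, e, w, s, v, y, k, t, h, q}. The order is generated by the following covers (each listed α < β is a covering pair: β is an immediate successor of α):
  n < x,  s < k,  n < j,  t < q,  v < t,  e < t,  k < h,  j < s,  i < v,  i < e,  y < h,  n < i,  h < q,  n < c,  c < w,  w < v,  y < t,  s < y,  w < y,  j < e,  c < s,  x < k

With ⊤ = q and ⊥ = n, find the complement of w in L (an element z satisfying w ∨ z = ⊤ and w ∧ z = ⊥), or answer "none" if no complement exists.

For every candidate z, either w ∨ z ≠ q or w ∧ z ≠ n; no complement exists.

none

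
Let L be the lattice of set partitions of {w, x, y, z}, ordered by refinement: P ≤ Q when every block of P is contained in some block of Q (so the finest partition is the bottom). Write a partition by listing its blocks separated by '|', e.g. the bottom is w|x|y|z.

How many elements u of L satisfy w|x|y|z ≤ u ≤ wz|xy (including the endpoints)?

4

The interval [w|x|y|z, wz|xy] = {wz|xy, wz|x|y, w|xy|z, w|x|y|z}, which has 4 elements.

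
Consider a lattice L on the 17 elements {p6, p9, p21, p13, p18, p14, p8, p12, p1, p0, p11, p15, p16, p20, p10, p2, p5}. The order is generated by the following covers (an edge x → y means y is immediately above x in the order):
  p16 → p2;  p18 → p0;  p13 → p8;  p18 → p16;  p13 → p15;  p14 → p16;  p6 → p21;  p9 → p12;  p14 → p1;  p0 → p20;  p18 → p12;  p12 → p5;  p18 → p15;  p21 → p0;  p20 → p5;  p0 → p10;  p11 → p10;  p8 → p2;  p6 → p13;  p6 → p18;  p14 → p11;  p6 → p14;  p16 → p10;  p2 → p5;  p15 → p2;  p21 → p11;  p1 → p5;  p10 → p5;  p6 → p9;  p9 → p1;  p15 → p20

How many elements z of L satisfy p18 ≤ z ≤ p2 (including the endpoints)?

The interval [p18, p2] = {p15, p16, p18, p2}, which has 4 elements.

4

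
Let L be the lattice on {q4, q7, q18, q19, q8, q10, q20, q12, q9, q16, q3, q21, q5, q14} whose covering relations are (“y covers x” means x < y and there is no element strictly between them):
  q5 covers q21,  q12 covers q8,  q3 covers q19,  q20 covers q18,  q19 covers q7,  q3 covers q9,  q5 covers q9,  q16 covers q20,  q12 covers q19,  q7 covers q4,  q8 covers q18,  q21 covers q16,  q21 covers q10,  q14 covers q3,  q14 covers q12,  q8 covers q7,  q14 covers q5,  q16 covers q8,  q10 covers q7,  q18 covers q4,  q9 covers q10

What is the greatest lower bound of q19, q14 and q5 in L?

q7

Common lower bounds of {q19, q14, q5}: q4, q7.
The greatest among these is q7.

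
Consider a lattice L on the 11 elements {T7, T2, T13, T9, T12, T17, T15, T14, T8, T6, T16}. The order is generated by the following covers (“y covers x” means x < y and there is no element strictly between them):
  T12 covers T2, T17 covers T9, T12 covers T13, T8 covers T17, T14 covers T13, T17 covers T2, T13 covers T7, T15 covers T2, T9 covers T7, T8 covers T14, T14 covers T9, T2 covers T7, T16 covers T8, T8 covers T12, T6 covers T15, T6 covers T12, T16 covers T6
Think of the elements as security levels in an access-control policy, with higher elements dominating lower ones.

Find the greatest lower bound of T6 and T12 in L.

T12

Common lower bounds of {T6, T12}: T12, T13, T2, T7.
The greatest among these is T12.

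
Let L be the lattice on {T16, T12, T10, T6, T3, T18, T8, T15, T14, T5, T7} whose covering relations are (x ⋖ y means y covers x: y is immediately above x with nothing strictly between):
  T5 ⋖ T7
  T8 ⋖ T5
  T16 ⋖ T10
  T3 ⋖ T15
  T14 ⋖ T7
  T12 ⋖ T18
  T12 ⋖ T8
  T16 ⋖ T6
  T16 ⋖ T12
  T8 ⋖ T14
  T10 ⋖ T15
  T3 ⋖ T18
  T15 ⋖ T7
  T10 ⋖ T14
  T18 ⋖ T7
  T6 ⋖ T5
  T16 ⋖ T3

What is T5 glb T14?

T8

Common lower bounds of {T5, T14}: T12, T16, T8.
The greatest among these is T8.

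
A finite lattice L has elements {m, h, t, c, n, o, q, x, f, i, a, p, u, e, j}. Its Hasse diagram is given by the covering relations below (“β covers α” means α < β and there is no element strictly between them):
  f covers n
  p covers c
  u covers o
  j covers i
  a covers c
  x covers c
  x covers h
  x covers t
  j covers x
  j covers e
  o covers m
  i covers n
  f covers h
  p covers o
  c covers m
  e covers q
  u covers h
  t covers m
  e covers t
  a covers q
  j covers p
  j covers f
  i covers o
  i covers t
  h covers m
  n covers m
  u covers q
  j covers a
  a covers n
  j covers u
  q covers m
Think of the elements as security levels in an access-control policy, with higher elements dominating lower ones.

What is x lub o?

Common upper bounds of {x, o}: j.
The least among these is j.

j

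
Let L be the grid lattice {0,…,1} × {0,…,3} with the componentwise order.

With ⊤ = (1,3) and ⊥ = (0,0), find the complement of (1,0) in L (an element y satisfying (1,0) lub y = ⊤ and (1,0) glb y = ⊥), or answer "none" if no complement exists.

Need y with (1,0) ∨ y = (1,3) and (1,0) ∧ y = (0,0).
Checking each element gives: (0,3).

(0,3)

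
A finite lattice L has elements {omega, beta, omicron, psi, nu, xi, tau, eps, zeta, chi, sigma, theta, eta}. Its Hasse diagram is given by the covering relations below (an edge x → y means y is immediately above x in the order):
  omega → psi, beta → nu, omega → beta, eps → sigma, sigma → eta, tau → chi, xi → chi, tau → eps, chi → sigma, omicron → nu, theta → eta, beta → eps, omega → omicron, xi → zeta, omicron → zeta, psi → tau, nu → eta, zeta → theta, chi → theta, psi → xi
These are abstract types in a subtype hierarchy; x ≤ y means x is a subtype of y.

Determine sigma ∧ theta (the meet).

chi

Common lower bounds of {sigma, theta}: chi, omega, psi, tau, xi.
The greatest among these is chi.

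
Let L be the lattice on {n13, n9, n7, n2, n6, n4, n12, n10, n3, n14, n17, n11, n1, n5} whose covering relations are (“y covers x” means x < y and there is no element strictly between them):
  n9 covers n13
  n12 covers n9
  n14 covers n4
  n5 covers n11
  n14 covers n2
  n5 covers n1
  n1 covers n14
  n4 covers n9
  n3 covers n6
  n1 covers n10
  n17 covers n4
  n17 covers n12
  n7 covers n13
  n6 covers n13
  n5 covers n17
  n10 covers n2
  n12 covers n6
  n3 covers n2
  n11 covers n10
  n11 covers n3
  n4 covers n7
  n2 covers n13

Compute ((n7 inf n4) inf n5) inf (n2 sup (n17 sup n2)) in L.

n7

n7 ∧ n4 = n7
n7 ∧ n5 = n7
n17 ∨ n2 = n5
n2 ∨ n5 = n5
n7 ∧ n5 = n7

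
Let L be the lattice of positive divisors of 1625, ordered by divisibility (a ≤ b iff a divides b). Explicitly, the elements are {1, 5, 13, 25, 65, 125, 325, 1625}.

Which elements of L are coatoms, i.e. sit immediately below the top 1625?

The coatoms are exactly the elements covered by 1625: 125, 325.

125, 325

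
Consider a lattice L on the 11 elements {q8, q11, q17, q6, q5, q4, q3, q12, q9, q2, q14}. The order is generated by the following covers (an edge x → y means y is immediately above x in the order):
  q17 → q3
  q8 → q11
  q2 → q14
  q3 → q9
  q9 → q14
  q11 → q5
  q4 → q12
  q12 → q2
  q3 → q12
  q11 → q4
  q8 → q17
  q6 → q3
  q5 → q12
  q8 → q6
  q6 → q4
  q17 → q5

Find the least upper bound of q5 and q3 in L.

q12

Common upper bounds of {q5, q3}: q12, q14, q2.
The least among these is q12.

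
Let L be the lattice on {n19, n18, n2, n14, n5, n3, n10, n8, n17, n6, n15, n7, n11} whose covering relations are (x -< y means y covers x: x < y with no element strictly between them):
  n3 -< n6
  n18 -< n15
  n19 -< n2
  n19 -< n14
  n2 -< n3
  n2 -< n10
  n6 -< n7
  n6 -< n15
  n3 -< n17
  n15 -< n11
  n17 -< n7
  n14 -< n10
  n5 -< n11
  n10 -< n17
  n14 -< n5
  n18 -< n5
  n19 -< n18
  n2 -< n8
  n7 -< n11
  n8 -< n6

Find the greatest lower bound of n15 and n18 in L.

Common lower bounds of {n15, n18}: n18, n19.
The greatest among these is n18.

n18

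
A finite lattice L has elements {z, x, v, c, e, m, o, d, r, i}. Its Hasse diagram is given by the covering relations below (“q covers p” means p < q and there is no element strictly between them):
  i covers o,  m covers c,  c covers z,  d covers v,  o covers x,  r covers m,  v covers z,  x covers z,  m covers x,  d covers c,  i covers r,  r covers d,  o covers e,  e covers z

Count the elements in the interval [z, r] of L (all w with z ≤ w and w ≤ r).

The interval [z, r] = {c, d, m, r, v, x, z}, which has 7 elements.

7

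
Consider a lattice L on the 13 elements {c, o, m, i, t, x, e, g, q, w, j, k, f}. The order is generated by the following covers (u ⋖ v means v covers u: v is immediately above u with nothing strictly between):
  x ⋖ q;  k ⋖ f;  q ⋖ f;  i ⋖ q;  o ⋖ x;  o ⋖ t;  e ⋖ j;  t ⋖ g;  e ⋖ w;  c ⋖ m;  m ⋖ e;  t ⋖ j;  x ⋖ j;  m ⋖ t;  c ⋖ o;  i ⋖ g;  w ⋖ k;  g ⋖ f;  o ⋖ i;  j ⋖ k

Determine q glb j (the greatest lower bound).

x

Common lower bounds of {q, j}: c, o, x.
The greatest among these is x.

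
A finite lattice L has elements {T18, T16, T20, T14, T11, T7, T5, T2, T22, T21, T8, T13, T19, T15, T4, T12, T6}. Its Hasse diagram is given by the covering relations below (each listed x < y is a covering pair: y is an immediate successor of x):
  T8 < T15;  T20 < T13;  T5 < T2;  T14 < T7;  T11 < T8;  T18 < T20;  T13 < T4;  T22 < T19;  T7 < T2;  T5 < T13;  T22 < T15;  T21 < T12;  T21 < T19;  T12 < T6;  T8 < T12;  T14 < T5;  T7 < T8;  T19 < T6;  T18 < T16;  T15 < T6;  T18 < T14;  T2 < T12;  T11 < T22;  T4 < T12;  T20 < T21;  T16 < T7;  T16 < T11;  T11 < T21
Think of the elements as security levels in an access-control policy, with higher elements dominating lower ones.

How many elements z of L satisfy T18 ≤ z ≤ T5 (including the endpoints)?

The interval [T18, T5] = {T14, T18, T5}, which has 3 elements.

3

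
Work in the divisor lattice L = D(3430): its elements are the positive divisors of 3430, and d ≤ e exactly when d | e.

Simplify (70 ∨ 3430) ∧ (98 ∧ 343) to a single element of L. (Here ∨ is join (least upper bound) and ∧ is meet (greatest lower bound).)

70 ∨ 3430 = 3430
98 ∧ 343 = 49
3430 ∧ 49 = 49

49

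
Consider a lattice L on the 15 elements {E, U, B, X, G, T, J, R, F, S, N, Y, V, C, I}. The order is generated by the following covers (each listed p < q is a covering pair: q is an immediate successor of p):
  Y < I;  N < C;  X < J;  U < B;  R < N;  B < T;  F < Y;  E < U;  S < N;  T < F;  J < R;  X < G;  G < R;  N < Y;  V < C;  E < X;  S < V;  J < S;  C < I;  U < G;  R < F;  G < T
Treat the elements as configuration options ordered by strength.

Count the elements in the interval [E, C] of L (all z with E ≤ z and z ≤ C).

10

The interval [E, C] = {C, E, G, J, N, R, S, U, V, X}, which has 10 elements.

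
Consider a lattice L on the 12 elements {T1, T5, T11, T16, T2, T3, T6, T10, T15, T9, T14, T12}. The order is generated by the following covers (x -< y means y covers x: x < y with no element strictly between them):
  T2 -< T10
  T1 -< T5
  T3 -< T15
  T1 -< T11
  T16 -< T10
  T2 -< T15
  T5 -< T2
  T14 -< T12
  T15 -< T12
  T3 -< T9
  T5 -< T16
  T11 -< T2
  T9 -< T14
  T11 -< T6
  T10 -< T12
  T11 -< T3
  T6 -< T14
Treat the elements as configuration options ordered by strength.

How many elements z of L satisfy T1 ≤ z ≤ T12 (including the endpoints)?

12

The interval [T1, T12] = {T1, T10, T11, T12, T14, T15, T16, T2, T3, T5, T6, T9}, which has 12 elements.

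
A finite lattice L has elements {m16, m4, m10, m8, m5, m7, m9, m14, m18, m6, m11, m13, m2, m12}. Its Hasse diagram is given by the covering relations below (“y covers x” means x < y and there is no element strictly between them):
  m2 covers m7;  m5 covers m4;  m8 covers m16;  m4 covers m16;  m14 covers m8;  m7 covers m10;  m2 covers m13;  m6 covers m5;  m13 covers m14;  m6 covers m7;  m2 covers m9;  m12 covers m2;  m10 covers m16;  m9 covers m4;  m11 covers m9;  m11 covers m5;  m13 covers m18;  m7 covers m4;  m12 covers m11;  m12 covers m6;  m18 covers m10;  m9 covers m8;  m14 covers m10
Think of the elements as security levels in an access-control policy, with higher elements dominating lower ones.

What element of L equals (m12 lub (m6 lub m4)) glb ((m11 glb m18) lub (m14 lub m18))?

m6 ∨ m4 = m6
m12 ∨ m6 = m12
m11 ∧ m18 = m16
m14 ∨ m18 = m13
m16 ∨ m13 = m13
m12 ∧ m13 = m13

m13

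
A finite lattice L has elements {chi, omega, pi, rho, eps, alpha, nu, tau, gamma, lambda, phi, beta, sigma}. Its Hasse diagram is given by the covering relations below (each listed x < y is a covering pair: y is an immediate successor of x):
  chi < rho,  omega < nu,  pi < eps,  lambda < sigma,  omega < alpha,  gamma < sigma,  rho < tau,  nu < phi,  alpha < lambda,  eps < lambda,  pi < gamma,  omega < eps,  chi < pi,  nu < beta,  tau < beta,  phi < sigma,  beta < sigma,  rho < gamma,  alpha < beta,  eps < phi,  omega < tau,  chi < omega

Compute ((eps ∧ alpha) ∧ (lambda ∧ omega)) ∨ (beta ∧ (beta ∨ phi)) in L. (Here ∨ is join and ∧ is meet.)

beta

eps ∧ alpha = omega
lambda ∧ omega = omega
omega ∧ omega = omega
beta ∨ phi = sigma
beta ∧ sigma = beta
omega ∨ beta = beta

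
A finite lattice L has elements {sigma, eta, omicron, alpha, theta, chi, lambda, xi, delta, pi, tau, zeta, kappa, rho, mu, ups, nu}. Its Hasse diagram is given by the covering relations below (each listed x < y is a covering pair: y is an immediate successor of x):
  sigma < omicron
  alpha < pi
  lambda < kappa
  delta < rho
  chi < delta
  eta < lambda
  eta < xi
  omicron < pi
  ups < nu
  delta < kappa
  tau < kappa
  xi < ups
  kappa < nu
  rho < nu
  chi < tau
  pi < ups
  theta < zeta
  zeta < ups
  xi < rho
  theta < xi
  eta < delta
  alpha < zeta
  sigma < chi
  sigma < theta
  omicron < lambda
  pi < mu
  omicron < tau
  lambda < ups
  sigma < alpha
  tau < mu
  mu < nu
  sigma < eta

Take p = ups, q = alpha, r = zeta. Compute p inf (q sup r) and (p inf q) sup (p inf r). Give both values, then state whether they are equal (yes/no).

zeta; zeta; yes

q sup r = zeta, so p inf (q sup r) = ups inf zeta = zeta.
p inf q = alpha and p inf r = zeta, so (p inf q) sup (p inf r) = alpha sup zeta = zeta.
Equal: yes.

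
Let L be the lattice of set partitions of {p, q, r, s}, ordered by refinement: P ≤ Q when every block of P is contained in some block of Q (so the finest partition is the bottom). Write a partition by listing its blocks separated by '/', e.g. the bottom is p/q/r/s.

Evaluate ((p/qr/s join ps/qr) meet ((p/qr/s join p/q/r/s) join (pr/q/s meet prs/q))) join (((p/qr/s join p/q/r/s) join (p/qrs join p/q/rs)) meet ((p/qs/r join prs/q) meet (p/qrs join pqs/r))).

p/qrs

p/qr/s ∨ ps/qr = ps/qr
p/qr/s ∨ p/q/r/s = p/qr/s
pr/q/s ∧ prs/q = pr/q/s
p/qr/s ∨ pr/q/s = pqr/s
ps/qr ∧ pqr/s = p/qr/s
p/qr/s ∨ p/q/r/s = p/qr/s
p/qrs ∨ p/q/rs = p/qrs
p/qr/s ∨ p/qrs = p/qrs
p/qs/r ∨ prs/q = pqrs
p/qrs ∨ pqs/r = pqrs
pqrs ∧ pqrs = pqrs
p/qrs ∧ pqrs = p/qrs
p/qr/s ∨ p/qrs = p/qrs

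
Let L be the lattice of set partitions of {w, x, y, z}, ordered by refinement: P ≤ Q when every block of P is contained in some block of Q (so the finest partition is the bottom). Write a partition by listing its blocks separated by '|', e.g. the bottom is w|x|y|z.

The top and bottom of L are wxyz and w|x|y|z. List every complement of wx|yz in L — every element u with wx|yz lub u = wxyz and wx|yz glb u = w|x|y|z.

Need u with wx|yz ∨ u = wxyz and wx|yz ∧ u = w|x|y|z.
Checking each element gives: wy|xz, wy|x|z, wz|xy, wz|x|y, w|xy|z, w|xz|y.

wy|xz, wy|x|z, wz|xy, wz|x|y, w|xy|z, w|xz|y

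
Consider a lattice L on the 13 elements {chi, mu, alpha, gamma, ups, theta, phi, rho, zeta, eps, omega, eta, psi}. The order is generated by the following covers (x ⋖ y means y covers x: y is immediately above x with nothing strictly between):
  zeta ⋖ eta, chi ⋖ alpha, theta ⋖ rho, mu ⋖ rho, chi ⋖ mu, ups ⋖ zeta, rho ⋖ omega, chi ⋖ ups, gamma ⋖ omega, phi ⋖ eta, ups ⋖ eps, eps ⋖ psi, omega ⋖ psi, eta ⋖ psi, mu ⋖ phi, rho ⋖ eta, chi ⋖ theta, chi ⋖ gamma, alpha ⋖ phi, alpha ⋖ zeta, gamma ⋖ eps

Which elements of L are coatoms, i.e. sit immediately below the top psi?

eps, eta, omega

The coatoms are exactly the elements covered by psi: eps, eta, omega.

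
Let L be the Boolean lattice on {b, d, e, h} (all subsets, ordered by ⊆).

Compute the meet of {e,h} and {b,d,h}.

Under ⊆, meet is intersection: {e,h} ∩ {b,d,h} = {h}.

{h}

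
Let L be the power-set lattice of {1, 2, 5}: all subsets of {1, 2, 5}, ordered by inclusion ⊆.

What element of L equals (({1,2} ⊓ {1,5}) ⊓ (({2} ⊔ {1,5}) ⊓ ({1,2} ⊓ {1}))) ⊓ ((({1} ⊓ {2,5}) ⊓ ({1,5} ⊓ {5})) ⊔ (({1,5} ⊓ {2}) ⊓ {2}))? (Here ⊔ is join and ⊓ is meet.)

{1,2} ∧ {1,5} = {1}
{2} ∨ {1,5} = {1,2,5}
{1,2} ∧ {1} = {1}
{1,2,5} ∧ {1} = {1}
{1} ∧ {1} = {1}
{1} ∧ {2,5} = ∅
{1,5} ∧ {5} = {5}
∅ ∧ {5} = ∅
{1,5} ∧ {2} = ∅
∅ ∧ {2} = ∅
∅ ∨ ∅ = ∅
{1} ∧ ∅ = ∅

∅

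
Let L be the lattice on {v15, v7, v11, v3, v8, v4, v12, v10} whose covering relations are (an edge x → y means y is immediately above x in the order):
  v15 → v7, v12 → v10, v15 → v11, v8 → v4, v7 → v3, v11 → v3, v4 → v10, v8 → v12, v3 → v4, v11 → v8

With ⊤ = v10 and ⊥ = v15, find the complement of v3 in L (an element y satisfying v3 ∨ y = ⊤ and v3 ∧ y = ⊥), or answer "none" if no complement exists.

none

For every candidate y, either v3 ∨ y ≠ v10 or v3 ∧ y ≠ v15; no complement exists.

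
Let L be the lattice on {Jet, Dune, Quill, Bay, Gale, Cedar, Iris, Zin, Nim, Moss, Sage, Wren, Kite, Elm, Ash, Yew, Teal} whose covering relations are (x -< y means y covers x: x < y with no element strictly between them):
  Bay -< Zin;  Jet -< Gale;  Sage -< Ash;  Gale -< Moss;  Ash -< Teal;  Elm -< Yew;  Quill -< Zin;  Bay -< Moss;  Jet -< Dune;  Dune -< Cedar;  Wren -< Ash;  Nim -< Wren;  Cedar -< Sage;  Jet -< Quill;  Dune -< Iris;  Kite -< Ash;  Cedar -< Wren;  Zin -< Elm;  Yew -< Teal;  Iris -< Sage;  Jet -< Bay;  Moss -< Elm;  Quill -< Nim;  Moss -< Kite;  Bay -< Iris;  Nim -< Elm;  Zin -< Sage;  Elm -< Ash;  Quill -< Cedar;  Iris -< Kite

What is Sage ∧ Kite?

Common lower bounds of {Sage, Kite}: Bay, Dune, Iris, Jet.
The greatest among these is Iris.

Iris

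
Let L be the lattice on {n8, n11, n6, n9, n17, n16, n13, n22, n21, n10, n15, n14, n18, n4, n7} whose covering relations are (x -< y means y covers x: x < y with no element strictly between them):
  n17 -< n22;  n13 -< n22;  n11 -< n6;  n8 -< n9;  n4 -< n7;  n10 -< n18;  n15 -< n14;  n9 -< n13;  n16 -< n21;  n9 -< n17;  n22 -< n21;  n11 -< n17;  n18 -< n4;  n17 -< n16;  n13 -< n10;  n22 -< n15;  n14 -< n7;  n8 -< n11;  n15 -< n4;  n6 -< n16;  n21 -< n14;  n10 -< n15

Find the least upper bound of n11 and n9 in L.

Common upper bounds of {n11, n9}: n14, n15, n16, n17, n21, n22, n4, n7.
The least among these is n17.

n17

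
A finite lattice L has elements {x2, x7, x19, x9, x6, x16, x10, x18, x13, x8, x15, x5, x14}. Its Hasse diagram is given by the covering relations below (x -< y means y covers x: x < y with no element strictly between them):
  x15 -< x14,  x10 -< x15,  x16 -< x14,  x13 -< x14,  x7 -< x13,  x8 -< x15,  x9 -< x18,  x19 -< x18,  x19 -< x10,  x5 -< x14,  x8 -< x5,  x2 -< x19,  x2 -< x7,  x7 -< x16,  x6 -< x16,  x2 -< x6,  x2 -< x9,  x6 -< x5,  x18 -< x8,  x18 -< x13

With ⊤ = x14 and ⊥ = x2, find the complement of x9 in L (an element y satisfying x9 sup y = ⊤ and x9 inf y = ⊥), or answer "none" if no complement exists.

x16

Need y with x9 ∨ y = x14 and x9 ∧ y = x2.
Checking each element gives: x16.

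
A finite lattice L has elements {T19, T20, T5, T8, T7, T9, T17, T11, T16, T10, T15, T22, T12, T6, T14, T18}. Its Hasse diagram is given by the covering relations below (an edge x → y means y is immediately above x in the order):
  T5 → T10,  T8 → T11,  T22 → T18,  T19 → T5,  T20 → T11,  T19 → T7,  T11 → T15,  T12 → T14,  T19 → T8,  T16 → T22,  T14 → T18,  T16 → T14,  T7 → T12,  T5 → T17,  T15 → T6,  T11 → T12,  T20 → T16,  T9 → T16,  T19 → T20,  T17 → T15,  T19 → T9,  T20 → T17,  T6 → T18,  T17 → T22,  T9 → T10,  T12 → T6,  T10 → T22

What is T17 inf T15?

Common lower bounds of {T17, T15}: T17, T19, T20, T5.
The greatest among these is T17.

T17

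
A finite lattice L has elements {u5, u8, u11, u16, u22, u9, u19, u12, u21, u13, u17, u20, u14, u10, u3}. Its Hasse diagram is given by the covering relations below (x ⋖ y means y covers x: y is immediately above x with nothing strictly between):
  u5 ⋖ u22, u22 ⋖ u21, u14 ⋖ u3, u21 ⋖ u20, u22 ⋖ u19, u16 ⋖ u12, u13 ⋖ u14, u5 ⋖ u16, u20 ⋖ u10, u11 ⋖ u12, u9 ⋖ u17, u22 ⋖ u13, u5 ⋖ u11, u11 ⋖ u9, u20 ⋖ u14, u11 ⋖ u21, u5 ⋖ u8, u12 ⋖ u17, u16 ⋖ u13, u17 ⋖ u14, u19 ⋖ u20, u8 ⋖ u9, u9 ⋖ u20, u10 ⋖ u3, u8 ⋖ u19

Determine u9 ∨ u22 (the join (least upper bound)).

u20

Common upper bounds of {u9, u22}: u10, u14, u20, u3.
The least among these is u20.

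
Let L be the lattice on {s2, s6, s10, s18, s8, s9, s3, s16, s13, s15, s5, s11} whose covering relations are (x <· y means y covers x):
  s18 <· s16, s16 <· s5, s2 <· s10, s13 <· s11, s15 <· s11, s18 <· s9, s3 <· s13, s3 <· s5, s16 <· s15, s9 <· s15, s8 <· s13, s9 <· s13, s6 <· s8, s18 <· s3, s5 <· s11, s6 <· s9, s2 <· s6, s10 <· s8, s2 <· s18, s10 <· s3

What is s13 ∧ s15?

s9

Common lower bounds of {s13, s15}: s18, s2, s6, s9.
The greatest among these is s9.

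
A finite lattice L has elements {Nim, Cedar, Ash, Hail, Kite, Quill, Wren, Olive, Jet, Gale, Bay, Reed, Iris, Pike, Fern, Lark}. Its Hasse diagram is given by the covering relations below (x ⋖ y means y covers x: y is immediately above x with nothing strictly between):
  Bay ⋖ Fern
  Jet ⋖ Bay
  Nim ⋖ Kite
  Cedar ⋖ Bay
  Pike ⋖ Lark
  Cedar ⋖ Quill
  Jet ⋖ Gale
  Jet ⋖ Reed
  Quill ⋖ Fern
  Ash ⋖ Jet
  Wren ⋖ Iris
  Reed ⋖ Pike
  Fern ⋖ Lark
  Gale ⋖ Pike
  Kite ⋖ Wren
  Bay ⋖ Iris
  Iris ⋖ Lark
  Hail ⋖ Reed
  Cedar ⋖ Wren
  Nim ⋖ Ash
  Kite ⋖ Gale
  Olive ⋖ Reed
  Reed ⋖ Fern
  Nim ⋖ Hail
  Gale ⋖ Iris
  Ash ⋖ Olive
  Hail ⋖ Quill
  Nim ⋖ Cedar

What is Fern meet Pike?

Reed

Common lower bounds of {Fern, Pike}: Ash, Hail, Jet, Nim, Olive, Reed.
The greatest among these is Reed.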